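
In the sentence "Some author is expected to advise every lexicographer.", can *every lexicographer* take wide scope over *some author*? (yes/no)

Infinitival complements of raising predicates do not block QR; *every lexicographer* and *some author* are effectively clausemates.
Clause-internal QR can adjoin the lower DP above the subject, yielding the inverse reading.

Yes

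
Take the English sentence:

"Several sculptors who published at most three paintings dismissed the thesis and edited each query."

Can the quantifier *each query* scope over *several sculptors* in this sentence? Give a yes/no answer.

Structurally, *each query* is inside one conjunct of the coordinate structure (*edited each query*).
Coordinate structures are islands for non-across-the-board movement, QR included.
So *each query* cannot raise to a position above *several sculptors*.

No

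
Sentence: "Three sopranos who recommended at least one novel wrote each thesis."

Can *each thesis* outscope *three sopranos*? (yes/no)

Yes

The relative clause *who recommended at least one novel* modifies *three sopranos*, but *each thesis* is not inside that relative clause — it is an argument of the matrix verb.
Clause-internal QR can adjoin the lower DP above the subject, yielding the inverse reading.
So *each thesis* > *three sopranos* is among the available readings.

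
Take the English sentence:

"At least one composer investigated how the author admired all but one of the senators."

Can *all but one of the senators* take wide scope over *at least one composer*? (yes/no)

No

The target quantifier *all but one of the senators* is part of the embedded question *how the author admired all but one of the senators*.
The wh-island constraint blocks QR out of an embedded interrogative.
Hence only narrow scope for *all but one of the senators* (under *at least one composer*) survives.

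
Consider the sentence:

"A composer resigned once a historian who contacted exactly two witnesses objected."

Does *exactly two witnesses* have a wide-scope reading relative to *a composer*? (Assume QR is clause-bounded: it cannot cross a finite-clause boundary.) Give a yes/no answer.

*exactly two witnesses* occurs within the relative clause *who contacted exactly two witnesses*, which is itself inside the adjunct *once a historian who contacted exactly two witnesses objected*.
The quantifier would have to escape first the RC and then the adjunct — two independent island violations.
So *exactly two witnesses* cannot raise to a position above *a composer*.

No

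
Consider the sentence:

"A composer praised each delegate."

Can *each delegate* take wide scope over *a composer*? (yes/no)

Yes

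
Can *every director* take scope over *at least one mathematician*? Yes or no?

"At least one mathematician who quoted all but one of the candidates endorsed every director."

Although the sentence contains a relative clause (*who quoted all but one of the candidates*), *every director* is outside it, in the matrix VP.
QR within a single clause is free, so the lower quantifier may take scope over the higher one.

Yes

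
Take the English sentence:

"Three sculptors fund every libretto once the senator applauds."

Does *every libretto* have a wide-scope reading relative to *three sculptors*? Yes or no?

The adjunct island is irrelevant here — *every libretto* and *three sculptors* are both in the matrix clause.
No island intervenes, so both surface and inverse scope are derivable.
So *every libretto* > *three sculptors* is among the available readings.

Yes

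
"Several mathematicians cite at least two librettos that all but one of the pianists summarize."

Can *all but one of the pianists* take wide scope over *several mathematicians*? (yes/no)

*all but one of the pianists* sits inside the relative clause *that all but one of the pianists summarize* modifying *at least two librettos*.
Relative clauses block scope extraction: QR cannot target a position outside the modified NP.
*all but one of the pianists* is confined to the island and cannot take scope over *several mathematicians*.

No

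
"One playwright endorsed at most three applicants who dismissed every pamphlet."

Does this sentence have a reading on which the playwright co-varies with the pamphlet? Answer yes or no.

This is the *every pamphlet* > *one playwright* reading.
The target quantifier *every pamphlet* is part of the relative clause *who dismissed every pamphlet* modifying *at most three applicants*.
Relative clauses block scope extraction: QR cannot target a position outside the modified NP.
So *every pamphlet* cannot raise to a position above *one playwright*.

No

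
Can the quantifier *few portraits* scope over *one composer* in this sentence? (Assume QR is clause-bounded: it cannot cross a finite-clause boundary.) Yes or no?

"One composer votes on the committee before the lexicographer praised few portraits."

No

Structurally, *few portraits* is inside the adjunct clause *before the lexicographer praised few portraits*.
Scope out of an adjunct clause is unavailable: QR respects the adjunct-island constraint.
So the wide-scope reading for *few portraits* is blocked.
(Only the surface reading survives: one fixed composer with respect to all the relevant portraits.)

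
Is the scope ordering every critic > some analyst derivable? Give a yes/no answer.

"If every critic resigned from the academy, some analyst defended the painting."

No

*every critic* is embedded in the adjunct clause *if every critic resigned from the academy*.
Adjunct clauses are scope islands: a quantifier inside an adjunct cannot raise into the matrix clause.
So the wide-scope reading for *every critic* is blocked.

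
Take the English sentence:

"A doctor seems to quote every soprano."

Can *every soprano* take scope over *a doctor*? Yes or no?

Yes

The matrix predicate is a raising verb, whose infinitival complement is not a scope island — *every soprano* can QR into the matrix clause.
With no island boundary between them, the object can take inverse scope over the subject via ordinary QR within the clause.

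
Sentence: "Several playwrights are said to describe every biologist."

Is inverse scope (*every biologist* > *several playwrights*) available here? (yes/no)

Yes

*every biologist* is inside a raising infinitive, which is transparent to QR (no CP barrier), so it behaves as a matrix argument.
Since no island is crossed, the inverse ordering is licensed alongside surface scope.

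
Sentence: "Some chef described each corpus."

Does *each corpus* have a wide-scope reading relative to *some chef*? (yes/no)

*some chef* and *each corpus* are co-arguments of the matrix verb, with nothing but a clause-internal boundary between them.
QR within a single clause is free, so the lower quantifier may take scope over the higher one.

Yes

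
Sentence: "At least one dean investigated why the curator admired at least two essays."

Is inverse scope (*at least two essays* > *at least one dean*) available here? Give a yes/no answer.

No

The target quantifier *at least two essays* is part of the embedded question *why the curator admired at least two essays*.
QR across an interrogative CP boundary is ruled out as a wh-island violation.
*at least two essays* > *at least one dean* would require crossing that boundary, which is illicit.
(Only the surface reading survives: one fixed dean with respect to all the relevant essays.)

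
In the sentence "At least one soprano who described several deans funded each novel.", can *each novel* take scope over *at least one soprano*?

*each novel* is a matrix argument; only *at least one soprano* is modified by the relative clause *who described several deans*, so the RC island is irrelevant to the target quantifier.
Nothing blocks QR of the lower DP to a position above the higher one, so inverse scope is available.

Yes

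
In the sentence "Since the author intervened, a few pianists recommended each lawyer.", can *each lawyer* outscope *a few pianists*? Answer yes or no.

Although there is an adjunct clause, *each lawyer* is in the main clause, not inside the adjunct.
Nothing blocks QR of the lower DP to a position above the higher one, so inverse scope is available.

Yes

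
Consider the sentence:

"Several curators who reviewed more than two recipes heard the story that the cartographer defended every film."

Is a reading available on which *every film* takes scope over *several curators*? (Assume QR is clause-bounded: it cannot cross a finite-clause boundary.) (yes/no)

No

*every film* is embedded in the complex NP *the story that the cartographer defended every film*.
The complex NP is opaque for QR — the quantifier is frozen inside the noun's complement.
*every film* > *several curators* would require crossing that boundary, which is illicit.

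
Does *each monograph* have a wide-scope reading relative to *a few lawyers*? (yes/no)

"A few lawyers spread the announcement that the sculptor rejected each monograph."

The DP *each monograph* is contained in the complex NP *the announcement that the sculptor rejected each monograph*.
Since the clause is the complement of a nominal head, the CNPC blocks scope extraction.
*each monograph* is confined to the island and cannot take scope over *a few lawyers*.

No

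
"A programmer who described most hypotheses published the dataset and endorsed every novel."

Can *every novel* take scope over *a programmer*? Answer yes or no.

*every novel* sits inside one conjunct of the coordinate structure (*endorsed every novel*).
QR out of a conjunct would have to apply non-ATB, which the CSC forbids.
*every novel* > *a programmer* would require crossing that boundary, which is illicit.
(Only the surface reading survives: one fixed programmer with respect to all the relevant novels.)

No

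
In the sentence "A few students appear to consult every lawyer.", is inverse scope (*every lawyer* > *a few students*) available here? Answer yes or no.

Yes

Raising constructions are monoclausal for scope purposes; *every lawyer* is not separated from *a few students* by any island.
Clause-internal QR can adjoin the lower DP above the subject, yielding the inverse reading.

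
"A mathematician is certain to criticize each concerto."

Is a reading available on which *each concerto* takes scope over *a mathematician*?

Yes

Infinitival complements of raising predicates do not block QR; *each concerto* and *a mathematician* are effectively clausemates.
Clause-internal QR can adjoin the lower DP above the subject, yielding the inverse reading.
The sentence is scopally ambiguous between *a mathematician* > *each concerto* and *each concerto* > *a mathematician*.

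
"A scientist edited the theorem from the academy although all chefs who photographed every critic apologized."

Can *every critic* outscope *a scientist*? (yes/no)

Structurally, *every critic* is inside the relative clause *who photographed every critic*, which is itself inside the adjunct *although all chefs who photographed every critic apologized*.
Both the relative clause and the enclosing adjunct are scope islands; QR cannot cross either.
There is no licit LF on which *every critic* c-commands *a scientist*.

No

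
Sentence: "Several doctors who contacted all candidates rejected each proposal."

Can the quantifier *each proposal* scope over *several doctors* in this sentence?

*each proposal* sits in the matrix clause, not in the relative clause on *several doctors*.
Ordinary QR to a clause-peripheral position gives the wide-scope LF for the lower DP.
The sentence is scopally ambiguous between *several doctors* > *each proposal* and *each proposal* > *several doctors*.

Yes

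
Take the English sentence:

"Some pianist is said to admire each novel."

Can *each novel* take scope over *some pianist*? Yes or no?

*each novel* is inside a raising infinitive, which is transparent to QR (no CP barrier), so it behaves as a matrix argument.
Clause-internal QR can adjoin the lower DP above the subject, yielding the inverse reading.
So *each novel* > *some pianist* is among the available readings.

Yes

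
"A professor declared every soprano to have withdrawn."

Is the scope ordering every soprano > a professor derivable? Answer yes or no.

The ECM infinitive is scope-transparent — *every soprano* is free to raise above *a professor*.
No island intervenes, so both surface and inverse scope are derivable.

Yes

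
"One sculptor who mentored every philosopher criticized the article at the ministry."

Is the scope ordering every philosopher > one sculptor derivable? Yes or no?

No

Structurally, *every philosopher* is inside the relative clause *who mentored every philosopher*.
Quantifiers inside a relative clause are trapped there; the RC boundary blocks QR.
*every philosopher* is confined to the island and cannot take scope over *one sculptor*.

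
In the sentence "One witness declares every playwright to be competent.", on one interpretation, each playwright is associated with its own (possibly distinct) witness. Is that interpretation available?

Yes

The described interpretation is the *every playwright* > *one witness* scoping.
*every playwright* is the subject of an ECM infinitive — the infinitival complement of an ECM verb is not a scope island, so *every playwright* can raise into the matrix clause.
With no island boundary between them, the object can take inverse scope over the subject via ordinary QR within the clause.
Both orderings are possible: *one witness* > *every playwright* and *every playwright* > *one witness*.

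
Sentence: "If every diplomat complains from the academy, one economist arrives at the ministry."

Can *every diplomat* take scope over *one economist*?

No

Structurally, *every diplomat* is inside the adjunct clause *if every diplomat complains from the academy*.
The adjunct-island constraint bars QR out of an adverbial clause.
The ordering *every diplomat* > *one economist* is therefore underivable.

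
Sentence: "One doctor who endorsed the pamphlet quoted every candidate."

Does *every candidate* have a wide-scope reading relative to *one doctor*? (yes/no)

Although the sentence contains a relative clause (*who endorsed the pamphlet*), *every candidate* is outside it, in the matrix VP.
Ordinary QR to a clause-peripheral position gives the wide-scope LF for the lower DP.

Yes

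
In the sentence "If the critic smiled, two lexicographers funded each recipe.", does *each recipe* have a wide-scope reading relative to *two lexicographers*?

Yes

The adjunct clause does not contain *each recipe*, which is the matrix object.
Nothing blocks QR of the lower DP to a position above the higher one, so inverse scope is available.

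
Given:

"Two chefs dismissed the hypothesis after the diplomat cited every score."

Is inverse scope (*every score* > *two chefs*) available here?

*every score* is embedded in the adjunct clause *after the diplomat cited every score*.
The adjunct-island constraint bars QR out of an adverbial clause.
There is no licit LF on which *every score* c-commands *two chefs*.

No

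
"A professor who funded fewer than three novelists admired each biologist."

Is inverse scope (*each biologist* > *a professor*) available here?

*each biologist* sits in the matrix clause, not in the relative clause on *a professor*.
Clause-internal QR can adjoin the lower DP above the subject, yielding the inverse reading.
So *each biologist* > *a professor* is among the available readings.

Yes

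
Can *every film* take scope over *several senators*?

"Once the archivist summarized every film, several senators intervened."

*every film* occurs within the adjunct clause *once the archivist summarized every film*.
Adverbial clauses are not L-marked, so they are barriers for QR — the quantifier cannot escape the adjunct.
The ordering *every film* > *several senators* is therefore underivable.

No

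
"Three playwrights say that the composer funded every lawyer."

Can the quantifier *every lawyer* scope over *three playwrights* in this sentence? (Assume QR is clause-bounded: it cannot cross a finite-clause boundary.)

*every lawyer* is embedded in the finite complement clause *that the composer funded every lawyer*.
Under clause-bounded QR, a quantifier in an embedded finite clause cannot raise into the matrix clause.
There is no licit LF on which *every lawyer* c-commands *three playwrights*.

No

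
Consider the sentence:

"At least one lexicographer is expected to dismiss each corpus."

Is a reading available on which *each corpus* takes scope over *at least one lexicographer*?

Yes

*each corpus* is the object of the infinitival complement of a raising predicate; raising infinitives are transparent for QR, so the two DPs are in effect clausemates.
With no island boundary between them, the object can take inverse scope over the subject via ordinary QR within the clause.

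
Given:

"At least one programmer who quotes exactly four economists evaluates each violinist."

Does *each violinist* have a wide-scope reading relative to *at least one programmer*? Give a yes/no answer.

*each violinist* is a matrix argument; only *at least one programmer* is modified by the relative clause *who quotes exactly four economists*, so the RC island is irrelevant to the target quantifier.
Clause-internal QR can adjoin the lower DP above the subject, yielding the inverse reading.
Both orderings are possible: *at least one programmer* > *each violinist* and *each violinist* > *at least one programmer*.

Yes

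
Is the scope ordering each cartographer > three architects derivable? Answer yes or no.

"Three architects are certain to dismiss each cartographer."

Yes

Infinitival complements of raising predicates do not block QR; *each cartographer* and *three architects* are effectively clausemates.
QR within a single clause is free, so the lower quantifier may take scope over the higher one.
The sentence is scopally ambiguous between *three architects* > *each cartographer* and *each cartographer* > *three architects*.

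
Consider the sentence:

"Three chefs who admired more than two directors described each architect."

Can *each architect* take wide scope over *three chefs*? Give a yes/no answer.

Yes

The relative clause *who admired more than two directors* modifies *three chefs*, but *each architect* is not inside that relative clause — it is an argument of the matrix verb.
Clause-internal QR can adjoin the lower DP above the subject, yielding the inverse reading.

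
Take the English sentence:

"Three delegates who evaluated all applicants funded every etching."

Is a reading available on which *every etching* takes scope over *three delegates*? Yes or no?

Yes

The relative clause *who evaluated all applicants* modifies *three delegates*, but *every etching* is not inside that relative clause — it is an argument of the matrix verb.
Ordinary QR to a clause-peripheral position gives the wide-scope LF for the lower DP.
So *every etching* > *three delegates* is among the available readings.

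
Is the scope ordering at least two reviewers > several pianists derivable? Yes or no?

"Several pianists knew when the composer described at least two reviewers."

The DP *at least two reviewers* is contained in the embedded question *when the composer described at least two reviewers*.
An indirect question is a wh-island; the filled [Spec,CP] blocks QR across the CP edge.
Hence only narrow scope for *at least two reviewers* (under *several pianists*) survives.

No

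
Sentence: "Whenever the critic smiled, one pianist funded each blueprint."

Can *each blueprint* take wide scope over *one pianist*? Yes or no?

Yes

The adjunct clause does not contain *each blueprint*, which is the matrix object.
Clause-internal QR can adjoin the lower DP above the subject, yielding the inverse reading.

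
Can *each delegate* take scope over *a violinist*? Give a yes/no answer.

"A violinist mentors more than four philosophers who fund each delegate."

No

*each delegate* is embedded in the relative clause *who fund each delegate* modifying *more than four philosophers*.
A relative clause is a scope island — quantifier raising cannot cross its boundary.
So *each delegate* cannot raise to a position above *a violinist*.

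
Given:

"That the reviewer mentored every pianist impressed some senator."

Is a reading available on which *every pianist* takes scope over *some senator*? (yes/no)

No

Structurally, *every pianist* is inside the sentential subject *that the reviewer mentored every pianist*.
The subject-island constraint blocks QR out of a clausal subject.
So the wide-scope reading for *every pianist* is blocked.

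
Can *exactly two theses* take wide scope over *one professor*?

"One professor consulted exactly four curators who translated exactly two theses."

*exactly two theses* sits inside the relative clause *who translated exactly two theses* modifying *exactly four curators*.
QR out of a relative clause is ruled out by the relative-clause island constraint.
So *exactly two theses* cannot raise to a position above *one professor*.

No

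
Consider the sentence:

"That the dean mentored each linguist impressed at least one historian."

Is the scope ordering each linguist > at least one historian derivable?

The DP *each linguist* is contained in the sentential subject *that the dean mentored each linguist*.
Sentential subjects are islands: a quantifier inside the subject clause cannot raise over the matrix predicate.
So *each linguist* cannot raise to a position above *at least one historian*.

No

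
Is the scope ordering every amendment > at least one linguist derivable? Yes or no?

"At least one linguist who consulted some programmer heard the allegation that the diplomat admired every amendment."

The target quantifier *every amendment* is part of the complex NP *the allegation that the diplomat admired every amendment*.
A that-clause complement to a noun is an island; QR cannot cross the NP boundary.
*every amendment* is confined to the island and cannot take scope over *at least one linguist*.

No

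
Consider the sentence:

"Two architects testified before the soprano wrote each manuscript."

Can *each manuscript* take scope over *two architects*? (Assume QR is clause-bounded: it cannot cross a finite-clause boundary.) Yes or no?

No

*each manuscript* is embedded in the adjunct clause *before the soprano wrote each manuscript*.
Adjunct clauses are scope islands: a quantifier inside an adjunct cannot raise into the matrix clause.
So *each manuscript* cannot raise high enough to outscope *two architects*; only the surface ordering *two architects* > *each manuscript* is available.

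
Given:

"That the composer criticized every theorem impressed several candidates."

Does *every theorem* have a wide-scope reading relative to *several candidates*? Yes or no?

No

The DP *every theorem* is contained in the sentential subject *that the composer criticized every theorem*.
Sentential subjects are islands: a quantifier inside the subject clause cannot raise over the matrix predicate.
So the wide-scope reading for *every theorem* is blocked.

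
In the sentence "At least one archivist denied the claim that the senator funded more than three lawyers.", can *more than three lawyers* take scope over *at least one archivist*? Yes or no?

The target quantifier *more than three lawyers* is part of the complex NP *the claim that the senator funded more than three lawyers*.
Since the clause is the complement of a nominal head, the CNPC blocks scope extraction.
The inverse ordering *more than three lawyers* > *at least one archivist* is therefore underivable.

No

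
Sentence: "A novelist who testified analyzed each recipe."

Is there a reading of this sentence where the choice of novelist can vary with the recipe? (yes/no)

That reading corresponds to *each recipe* > *a novelist*.
The RC *who testified* is an island, but *each recipe* is not inside it — it is the matrix object, a clausemate of *a novelist*.
Clause-internal QR can adjoin the lower DP above the subject, yielding the inverse reading.

Yes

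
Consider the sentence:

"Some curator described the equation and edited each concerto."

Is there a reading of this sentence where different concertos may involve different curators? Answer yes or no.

No

The paraphrase describes the scope ordering *each concerto* > *some curator*.
*each concerto* sits inside one conjunct of the coordinate structure (*edited each concerto*).
Asymmetric QR out of one conjunct violates the Coordinate Structure Constraint.
Hence only narrow scope for *each concerto* (under *some curator*) survives.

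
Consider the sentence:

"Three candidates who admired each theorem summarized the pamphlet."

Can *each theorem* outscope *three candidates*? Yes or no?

No

*each theorem* occurs within the relative clause *who admired each theorem*.
Quantifiers inside a relative clause are trapped there; the RC boundary blocks QR.
*each theorem* > *three candidates* would require crossing that boundary, which is illicit.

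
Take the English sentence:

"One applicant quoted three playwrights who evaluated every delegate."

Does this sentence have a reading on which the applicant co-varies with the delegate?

No

The described interpretation is the *every delegate* > *one applicant* scoping.
The target quantifier *every delegate* is part of the relative clause *who evaluated every delegate* modifying *three playwrights*.
Relative clauses are scope islands: a quantifier cannot QR out of a relative clause to take scope in the matrix clause.
So *every delegate* cannot raise high enough to outscope *one applicant*; only the surface ordering *one applicant* > *every delegate* is available.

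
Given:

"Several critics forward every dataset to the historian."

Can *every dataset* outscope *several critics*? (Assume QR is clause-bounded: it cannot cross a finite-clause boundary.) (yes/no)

Both DPs are arguments of the same predicate; there is no clause or island boundary between them.
With no island boundary between them, the object can take inverse scope over the subject via ordinary QR within the clause.

Yes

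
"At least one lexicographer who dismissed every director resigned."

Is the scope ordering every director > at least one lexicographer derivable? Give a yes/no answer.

No

Structurally, *every director* is inside the relative clause *who dismissed every director*.
A relative clause is a scope island — quantifier raising cannot cross its boundary.
*every director* > *at least one lexicographer* would require crossing that boundary, which is illicit.
(Only the surface reading survives: one fixed lexicographer with respect to all the relevant directors.)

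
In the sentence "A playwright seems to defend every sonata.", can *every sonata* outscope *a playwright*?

Yes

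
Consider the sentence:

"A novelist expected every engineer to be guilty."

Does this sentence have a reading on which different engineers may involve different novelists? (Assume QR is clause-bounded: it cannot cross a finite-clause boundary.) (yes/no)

This is the *every engineer* > *a novelist* reading.
The ECM infinitive is scope-transparent — *every engineer* is free to raise above *a novelist*.
Nothing blocks QR of the lower DP to a position above the higher one, so inverse scope is available.

Yes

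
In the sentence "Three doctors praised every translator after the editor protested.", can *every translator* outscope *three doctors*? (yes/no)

*every translator* is a matrix argument; the adjunct is an island but the target quantifier is outside it.
With no island boundary between them, the object can take inverse scope over the subject via ordinary QR within the clause.

Yes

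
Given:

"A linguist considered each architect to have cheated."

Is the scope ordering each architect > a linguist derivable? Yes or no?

The ECM infinitive is scope-transparent — *each architect* is free to raise above *a linguist*.
No island intervenes, so both surface and inverse scope are derivable.

Yes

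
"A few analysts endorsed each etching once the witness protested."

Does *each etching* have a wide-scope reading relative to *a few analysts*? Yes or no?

Yes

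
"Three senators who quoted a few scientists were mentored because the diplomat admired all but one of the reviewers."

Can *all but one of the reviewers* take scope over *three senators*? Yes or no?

*all but one of the reviewers* is embedded in the adjunct clause *because the diplomat admired all but one of the reviewers*.
The adjunct-island constraint bars QR out of an adverbial clause.
So *all but one of the reviewers* cannot raise high enough to outscope *three senators*; only the surface ordering *three senators* > *all but one of the reviewers* is available.

No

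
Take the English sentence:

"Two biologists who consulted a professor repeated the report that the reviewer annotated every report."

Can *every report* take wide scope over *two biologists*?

No

*every report* occurs within the complex NP *the report that the reviewer annotated every report*.
A that-clause complement to a noun is an island; QR cannot cross the NP boundary.
So the wide-scope reading for *every report* is blocked.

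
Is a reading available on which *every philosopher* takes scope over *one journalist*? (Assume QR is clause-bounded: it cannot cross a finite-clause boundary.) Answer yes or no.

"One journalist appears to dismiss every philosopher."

Yes

The matrix predicate is a raising verb, whose infinitival complement is not a scope island — *every philosopher* can QR into the matrix clause.
QR within a single clause is free, so the lower quantifier may take scope over the higher one.
Both orderings are possible: *one journalist* > *every philosopher* and *every philosopher* > *one journalist*.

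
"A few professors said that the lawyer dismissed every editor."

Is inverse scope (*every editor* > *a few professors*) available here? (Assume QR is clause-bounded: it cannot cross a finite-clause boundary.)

No

*every editor* sits inside the finite complement clause *that the lawyer dismissed every editor*.
Finite CP is the ceiling for QR here, by assumption.
So *every editor* cannot raise high enough to outscope *a few professors*; only the surface ordering *a few professors* > *every editor* is available.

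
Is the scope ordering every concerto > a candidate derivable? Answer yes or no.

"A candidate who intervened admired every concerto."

Yes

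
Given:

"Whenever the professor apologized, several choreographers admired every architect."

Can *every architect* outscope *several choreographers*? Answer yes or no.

Neither queried DP is inside the adjunct, so the adjunct-island constraint does not apply.
QR within a single clause is free, so the lower quantifier may take scope over the higher one.

Yes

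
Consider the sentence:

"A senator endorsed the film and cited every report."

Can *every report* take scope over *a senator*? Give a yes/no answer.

No

*every report* occurs within one conjunct of the coordinate structure (*cited every report*).
Asymmetric QR out of one conjunct violates the Coordinate Structure Constraint.
So *every report* cannot raise to a position above *a senator*.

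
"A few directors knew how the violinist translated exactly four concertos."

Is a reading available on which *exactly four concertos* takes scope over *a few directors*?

No

The target quantifier *exactly four concertos* is part of the embedded question *how the violinist translated exactly four concertos*.
Embedded wh-clauses are opaque for QR, so the quantifier stays inside the question.
The inverse ordering *exactly four concertos* > *a few directors* is therefore underivable.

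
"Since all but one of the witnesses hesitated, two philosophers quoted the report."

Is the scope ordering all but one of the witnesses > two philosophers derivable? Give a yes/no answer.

Structurally, *all but one of the witnesses* is inside the adjunct clause *since all but one of the witnesses hesitated*.
Adjunct clauses are scope islands: a quantifier inside an adjunct cannot raise into the matrix clause.
*all but one of the witnesses* > *two philosophers* would require crossing that boundary, which is illicit.

No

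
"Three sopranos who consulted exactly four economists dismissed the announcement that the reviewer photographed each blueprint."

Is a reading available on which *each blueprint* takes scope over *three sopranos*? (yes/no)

The target quantifier *each blueprint* is part of the complex NP *the announcement that the reviewer photographed each blueprint*.
The complex NP is opaque for QR — the quantifier is frozen inside the noun's complement.
Hence only narrow scope for *each blueprint* (under *three sopranos*) survives.

No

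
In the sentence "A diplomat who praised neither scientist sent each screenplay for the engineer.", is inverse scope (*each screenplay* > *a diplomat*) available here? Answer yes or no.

*each screenplay* sits in the matrix clause, not in the relative clause on *a diplomat*.
No island intervenes, so both surface and inverse scope are derivable.

Yes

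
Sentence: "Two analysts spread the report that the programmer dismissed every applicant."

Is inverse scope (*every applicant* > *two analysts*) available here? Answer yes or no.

*every applicant* sits inside the complex NP *the report that the programmer dismissed every applicant*.
The complex NP is opaque for QR — the quantifier is frozen inside the noun's complement.
Hence only narrow scope for *every applicant* (under *two analysts*) survives.

No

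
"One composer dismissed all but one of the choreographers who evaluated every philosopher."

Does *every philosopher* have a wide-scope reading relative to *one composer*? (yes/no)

No

The DP *every philosopher* is contained in the relative clause *who evaluated every philosopher* modifying *all but one of the choreographers*.
QR out of a relative clause is ruled out by the relative-clause island constraint.
So the wide-scope reading for *every philosopher* is blocked.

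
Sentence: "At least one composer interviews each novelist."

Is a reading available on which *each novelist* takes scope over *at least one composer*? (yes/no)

Yes

*each novelist* and *at least one composer* are in the same minimal clause.
With no island boundary between them, the object can take inverse scope over the subject via ordinary QR within the clause.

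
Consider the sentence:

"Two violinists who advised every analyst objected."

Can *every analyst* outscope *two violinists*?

The target quantifier *every analyst* is part of the relative clause *who advised every analyst*.
Relative clauses are scope islands: a quantifier cannot QR out of a relative clause to take scope in the matrix clause.
The inverse ordering *every analyst* > *two violinists* is therefore underivable.

No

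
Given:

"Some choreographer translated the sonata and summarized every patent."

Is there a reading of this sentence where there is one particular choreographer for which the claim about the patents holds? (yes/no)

Yes

The paraphrase describes the scope ordering *some choreographer* > *every patent*.
Nothing needs to raise for *some choreographer* > *every patent*, so no island constraint is at stake.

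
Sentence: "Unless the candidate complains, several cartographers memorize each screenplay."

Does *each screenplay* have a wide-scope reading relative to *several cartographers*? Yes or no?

Yes

*each screenplay* is a matrix argument; the adjunct is an island but the target quantifier is outside it.
Nothing blocks QR of the lower DP to a position above the higher one, so inverse scope is available.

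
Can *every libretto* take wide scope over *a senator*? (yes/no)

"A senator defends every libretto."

Yes

*every libretto* is the matrix object and *a senator* the matrix subject; the two are clausemates.
Nothing blocks QR of the lower DP to a position above the higher one, so inverse scope is available.
So *every libretto* > *a senator* is among the available readings.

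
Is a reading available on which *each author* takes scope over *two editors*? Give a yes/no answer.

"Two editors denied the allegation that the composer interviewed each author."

No

The DP *each author* is contained in the complex NP *the allegation that the composer interviewed each author*.
Since the clause is the complement of a nominal head, the CNPC blocks scope extraction.
Hence only narrow scope for *each author* (under *two editors*) survives.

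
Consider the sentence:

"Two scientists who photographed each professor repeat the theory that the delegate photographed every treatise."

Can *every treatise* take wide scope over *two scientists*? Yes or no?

No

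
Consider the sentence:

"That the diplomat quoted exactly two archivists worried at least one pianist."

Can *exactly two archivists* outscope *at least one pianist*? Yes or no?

No

The target quantifier *exactly two archivists* is part of the sentential subject *that the diplomat quoted exactly two archivists*.
Subjects — clausal subjects included — are islands for extraction, and QR is no exception.
*exactly two archivists* > *at least one pianist* would require crossing that boundary, which is illicit.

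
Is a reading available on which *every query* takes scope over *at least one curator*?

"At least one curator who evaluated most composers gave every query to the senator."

*every query* is a matrix argument; only *at least one curator* is modified by the relative clause *who evaluated most composers*, so the RC island is irrelevant to the target quantifier.
Since no island is crossed, the inverse ordering is licensed alongside surface scope.

Yes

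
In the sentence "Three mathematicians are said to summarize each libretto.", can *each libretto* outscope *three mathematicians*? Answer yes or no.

*each libretto* is the object of the infinitival complement of a raising predicate; raising infinitives are transparent for QR, so the two DPs are in effect clausemates.
Since no island is crossed, the inverse ordering is licensed alongside surface scope.

Yes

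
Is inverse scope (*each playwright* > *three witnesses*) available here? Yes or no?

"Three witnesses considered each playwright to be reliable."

Yes

This is an ECM construction: *each playwright* is the infinitival subject, Case-marked by the matrix verb, and the infinitive is transparent for QR.
No island intervenes, so both surface and inverse scope are derivable.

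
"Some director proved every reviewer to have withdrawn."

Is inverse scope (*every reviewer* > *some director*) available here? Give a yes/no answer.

Yes

ECM infinitives lack a CP barrier, so *every reviewer* can QR over the matrix subject *some director*.
Clause-internal QR can adjoin the lower DP above the subject, yielding the inverse reading.
Both orderings are possible: *some director* > *every reviewer* and *every reviewer* > *some director*.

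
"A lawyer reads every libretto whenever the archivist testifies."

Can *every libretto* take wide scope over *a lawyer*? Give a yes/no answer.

Yes

*every libretto* is a matrix argument; the adjunct is an island but the target quantifier is outside it.
With no island boundary between them, the object can take inverse scope over the subject via ordinary QR within the clause.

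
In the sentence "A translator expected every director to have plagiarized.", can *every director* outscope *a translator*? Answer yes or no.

*every director* is an ECM subject; ECM complements are not islands, and the embedded quantifier may take matrix scope.
No island intervenes, so both surface and inverse scope are derivable.
So *every director* > *a translator* is among the available readings.

Yes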